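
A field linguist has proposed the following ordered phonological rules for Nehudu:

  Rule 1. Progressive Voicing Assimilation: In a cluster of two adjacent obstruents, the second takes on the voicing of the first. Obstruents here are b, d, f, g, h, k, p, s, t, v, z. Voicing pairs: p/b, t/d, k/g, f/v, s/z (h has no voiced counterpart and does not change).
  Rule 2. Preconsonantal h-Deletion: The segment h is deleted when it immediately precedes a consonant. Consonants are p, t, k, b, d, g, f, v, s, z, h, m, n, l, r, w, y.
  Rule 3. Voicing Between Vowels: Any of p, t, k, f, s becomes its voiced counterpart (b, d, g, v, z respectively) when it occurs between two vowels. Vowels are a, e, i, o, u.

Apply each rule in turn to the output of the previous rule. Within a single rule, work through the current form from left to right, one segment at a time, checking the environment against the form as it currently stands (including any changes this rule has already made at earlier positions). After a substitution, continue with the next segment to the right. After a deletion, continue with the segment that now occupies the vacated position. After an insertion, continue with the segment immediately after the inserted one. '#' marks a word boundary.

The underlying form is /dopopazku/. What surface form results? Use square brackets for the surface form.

[dobobazgu]

Rule 1 Progressive Voicing Assimilation: [dopopazku] → [dopopazgu]
Rule 2 Preconsonantal h-Deletion: no change — [dopopazgu]
Rule 3 Voicing Between Vowels: [dopopazgu] → [dobobazgu]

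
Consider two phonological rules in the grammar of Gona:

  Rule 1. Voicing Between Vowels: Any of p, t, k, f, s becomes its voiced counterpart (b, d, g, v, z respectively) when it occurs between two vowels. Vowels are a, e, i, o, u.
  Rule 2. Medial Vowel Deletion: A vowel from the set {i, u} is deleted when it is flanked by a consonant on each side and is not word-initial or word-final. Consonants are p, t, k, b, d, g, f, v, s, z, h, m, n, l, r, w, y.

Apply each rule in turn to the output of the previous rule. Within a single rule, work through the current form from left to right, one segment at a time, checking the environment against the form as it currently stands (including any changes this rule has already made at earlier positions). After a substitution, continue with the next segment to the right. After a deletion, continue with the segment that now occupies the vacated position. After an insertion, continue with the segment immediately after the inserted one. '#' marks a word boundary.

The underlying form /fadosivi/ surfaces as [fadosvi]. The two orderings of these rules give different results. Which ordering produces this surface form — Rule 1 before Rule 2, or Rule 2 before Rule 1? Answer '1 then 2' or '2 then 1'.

2 then 1

Order 1 then 2:
  1 Voicing Between Vowels: [fadosivi] → [fadozivi]
  2 Medial Vowel Deletion: [fadozivi] → [fadozvi]
  result: [fadozvi]
Order 2 then 1:
  2 Medial Vowel Deletion: [fadosivi] → [fadosvi]
  1 Voicing Between Vowels: no change — [fadosvi]
  result: [fadosvi]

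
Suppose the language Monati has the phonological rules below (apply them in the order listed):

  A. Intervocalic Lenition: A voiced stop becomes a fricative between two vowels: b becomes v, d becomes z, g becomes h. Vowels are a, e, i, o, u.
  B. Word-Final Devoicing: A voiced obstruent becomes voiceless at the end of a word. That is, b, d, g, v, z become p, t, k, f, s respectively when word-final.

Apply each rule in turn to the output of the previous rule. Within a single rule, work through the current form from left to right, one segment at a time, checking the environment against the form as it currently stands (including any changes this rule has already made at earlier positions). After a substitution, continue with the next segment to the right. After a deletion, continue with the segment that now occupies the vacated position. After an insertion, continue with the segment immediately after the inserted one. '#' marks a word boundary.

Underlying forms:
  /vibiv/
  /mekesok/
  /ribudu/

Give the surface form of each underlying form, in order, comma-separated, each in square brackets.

/vibiv/:
  A Intervocalic Lenition: [vibiv] → [viviv]
  B Word-Final Devoicing: [viviv] → [vivif]
/mekesok/:
  A Intervocalic Lenition: no change — [mekesok]
  B Word-Final Devoicing: no change — [mekesok]
/ribudu/:
  A Intervocalic Lenition: [ribudu] → [rivuzu]
  B Word-Final Devoicing: no change — [rivuzu]

[vivif], [mekesok], [rivuzu]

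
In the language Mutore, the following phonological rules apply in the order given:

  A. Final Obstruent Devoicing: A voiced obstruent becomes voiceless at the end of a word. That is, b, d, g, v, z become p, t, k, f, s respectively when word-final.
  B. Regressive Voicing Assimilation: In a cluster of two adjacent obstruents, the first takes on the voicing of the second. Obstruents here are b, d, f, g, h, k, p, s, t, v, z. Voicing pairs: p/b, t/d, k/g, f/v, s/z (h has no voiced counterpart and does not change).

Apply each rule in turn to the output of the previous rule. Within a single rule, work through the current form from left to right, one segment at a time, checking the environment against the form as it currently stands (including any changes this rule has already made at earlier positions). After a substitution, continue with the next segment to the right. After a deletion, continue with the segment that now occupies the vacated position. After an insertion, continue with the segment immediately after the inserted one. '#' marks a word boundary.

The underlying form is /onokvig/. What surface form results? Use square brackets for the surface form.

[onogvik]

A Final Obstruent Devoicing: [onokvig] → [onokvik]
B Regressive Voicing Assimilation: [onokvik] → [onogvik]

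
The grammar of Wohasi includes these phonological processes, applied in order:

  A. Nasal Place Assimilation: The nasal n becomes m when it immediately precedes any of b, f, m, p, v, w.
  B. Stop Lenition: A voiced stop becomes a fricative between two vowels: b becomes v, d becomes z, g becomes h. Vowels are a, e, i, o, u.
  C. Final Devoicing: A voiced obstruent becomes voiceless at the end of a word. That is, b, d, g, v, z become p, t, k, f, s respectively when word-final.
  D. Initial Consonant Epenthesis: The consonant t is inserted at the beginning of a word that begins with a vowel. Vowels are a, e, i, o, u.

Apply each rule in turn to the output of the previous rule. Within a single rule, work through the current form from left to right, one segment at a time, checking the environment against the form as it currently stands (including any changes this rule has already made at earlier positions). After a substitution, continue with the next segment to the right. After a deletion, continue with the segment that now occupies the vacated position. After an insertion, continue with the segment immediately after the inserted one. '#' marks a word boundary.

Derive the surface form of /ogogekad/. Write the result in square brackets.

A Nasal Place Assimilation: no change — [ogogekad]
B Stop Lenition: [ogogekad] → [ohohekad]
C Final Devoicing: [ohohekad] → [ohohekat]
D Initial Consonant Epenthesis: [ohohekat] → [tohohekat]

[tohohekat]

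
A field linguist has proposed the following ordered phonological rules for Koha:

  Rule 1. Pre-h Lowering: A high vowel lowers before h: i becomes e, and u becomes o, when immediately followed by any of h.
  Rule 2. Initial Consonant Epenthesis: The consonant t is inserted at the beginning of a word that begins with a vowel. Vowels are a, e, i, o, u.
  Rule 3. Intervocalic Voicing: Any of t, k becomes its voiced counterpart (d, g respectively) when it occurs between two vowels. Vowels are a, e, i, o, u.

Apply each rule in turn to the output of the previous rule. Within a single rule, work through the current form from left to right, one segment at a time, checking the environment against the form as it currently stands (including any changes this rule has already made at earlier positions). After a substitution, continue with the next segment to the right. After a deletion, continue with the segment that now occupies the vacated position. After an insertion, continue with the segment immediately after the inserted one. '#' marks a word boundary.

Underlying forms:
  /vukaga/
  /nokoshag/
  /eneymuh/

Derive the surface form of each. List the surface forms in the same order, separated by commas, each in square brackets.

/vukaga/:
  Rule 1 Pre-h Lowering: no change — [vukaga]
  Rule 2 Initial Consonant Epenthesis: no change — [vukaga]
  Rule 3 Intervocalic Voicing: [vukaga] → [vugaga]
/nokoshag/:
  Rule 1 Pre-h Lowering: no change — [nokoshag]
  Rule 2 Initial Consonant Epenthesis: no change — [nokoshag]
  Rule 3 Intervocalic Voicing: [nokoshag] → [nogoshag]
/eneymuh/:
  Rule 1 Pre-h Lowering: [eneymuh] → [eneymoh]
  Rule 2 Initial Consonant Epenthesis: [eneymoh] → [teneymoh]
  Rule 3 Intervocalic Voicing: no change — [teneymoh]

[vugaga], [nogoshag], [teneymoh]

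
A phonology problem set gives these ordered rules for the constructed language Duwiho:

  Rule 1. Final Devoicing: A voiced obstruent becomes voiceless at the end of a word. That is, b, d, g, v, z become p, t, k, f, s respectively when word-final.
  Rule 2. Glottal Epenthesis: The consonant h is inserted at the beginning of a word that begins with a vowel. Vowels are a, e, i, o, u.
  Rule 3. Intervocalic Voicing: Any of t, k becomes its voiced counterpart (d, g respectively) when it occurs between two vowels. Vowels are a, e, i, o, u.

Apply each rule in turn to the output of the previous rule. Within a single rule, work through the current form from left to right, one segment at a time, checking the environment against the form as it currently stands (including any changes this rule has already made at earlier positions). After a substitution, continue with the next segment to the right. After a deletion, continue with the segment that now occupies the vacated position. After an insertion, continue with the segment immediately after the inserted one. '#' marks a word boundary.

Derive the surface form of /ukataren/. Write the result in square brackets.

Rule 1 Final Devoicing: no change — [ukataren]
Rule 2 Glottal Epenthesis: [ukataren] → [hukataren]
Rule 3 Intervocalic Voicing: [hukataren] → [hugadaren]

[hugadaren]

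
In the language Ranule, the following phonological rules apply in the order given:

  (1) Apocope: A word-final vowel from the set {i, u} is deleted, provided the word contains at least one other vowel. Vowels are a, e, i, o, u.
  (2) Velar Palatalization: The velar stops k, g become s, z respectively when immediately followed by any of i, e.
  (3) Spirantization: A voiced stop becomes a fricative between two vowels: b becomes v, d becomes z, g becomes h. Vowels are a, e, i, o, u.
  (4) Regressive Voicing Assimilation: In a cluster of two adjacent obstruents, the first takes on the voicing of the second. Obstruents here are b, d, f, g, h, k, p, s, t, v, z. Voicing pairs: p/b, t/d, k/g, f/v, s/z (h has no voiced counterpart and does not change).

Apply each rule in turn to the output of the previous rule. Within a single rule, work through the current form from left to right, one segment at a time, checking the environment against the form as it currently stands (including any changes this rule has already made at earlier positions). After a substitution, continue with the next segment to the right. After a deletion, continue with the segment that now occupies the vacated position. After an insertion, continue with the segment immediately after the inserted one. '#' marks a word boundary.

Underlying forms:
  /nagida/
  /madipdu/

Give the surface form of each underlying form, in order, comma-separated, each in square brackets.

[naziza], [mazibd]

/nagida/:
  (1) Apocope: no change — [nagida]
  (2) Velar Palatalization: [nagida] → [nazida]
  (3) Spirantization: [nazida] → [naziza]
  (4) Regressive Voicing Assimilation: no change — [naziza]
/madipdu/:
  (1) Apocope: [madipdu] → [madipd]
  (2) Velar Palatalization: no change — [madipd]
  (3) Spirantization: [madipd] → [mazipd]
  (4) Regressive Voicing Assimilation: [mazipd] → [mazibd]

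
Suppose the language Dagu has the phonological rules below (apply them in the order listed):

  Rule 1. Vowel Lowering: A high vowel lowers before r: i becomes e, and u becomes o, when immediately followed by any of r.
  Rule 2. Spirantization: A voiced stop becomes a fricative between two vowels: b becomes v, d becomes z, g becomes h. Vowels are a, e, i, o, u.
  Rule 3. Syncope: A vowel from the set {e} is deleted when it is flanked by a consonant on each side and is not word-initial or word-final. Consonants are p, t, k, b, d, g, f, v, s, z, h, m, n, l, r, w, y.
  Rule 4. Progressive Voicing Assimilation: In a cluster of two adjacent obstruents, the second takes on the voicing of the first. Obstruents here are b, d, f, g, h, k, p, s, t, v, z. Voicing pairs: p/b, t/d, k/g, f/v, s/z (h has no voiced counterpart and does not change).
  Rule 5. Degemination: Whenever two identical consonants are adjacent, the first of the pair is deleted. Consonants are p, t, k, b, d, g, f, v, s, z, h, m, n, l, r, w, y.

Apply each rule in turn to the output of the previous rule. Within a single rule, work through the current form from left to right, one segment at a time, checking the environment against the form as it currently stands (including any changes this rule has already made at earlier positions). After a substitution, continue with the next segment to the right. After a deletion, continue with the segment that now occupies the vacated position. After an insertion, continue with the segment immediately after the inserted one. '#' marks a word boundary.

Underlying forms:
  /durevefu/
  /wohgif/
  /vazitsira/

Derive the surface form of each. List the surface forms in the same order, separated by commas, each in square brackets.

/durevefu/:
  Rule 1 Vowel Lowering: [durevefu] → [dorevefu]
  Rule 2 Spirantization: no change — [dorevefu]
  Rule 3 Syncope: [dorevefu] → [dorvfu]
  Rule 4 Progressive Voicing Assimilation: [dorvfu] → [dorvvu]
  Rule 5 Degemination: [dorvvu] → [dorvu]
/wohgif/:
  Rule 1 Vowel Lowering: no change — [wohgif]
  Rule 2 Spirantization: no change — [wohgif]
  Rule 3 Syncope: no change — [wohgif]
  Rule 4 Progressive Voicing Assimilation: [wohgif] → [wohkif]
  Rule 5 Degemination: no change — [wohkif]
/vazitsira/:
  Rule 1 Vowel Lowering: [vazitsira] → [vazitsera]
  Rule 2 Spirantization: no change — [vazitsera]
  Rule 3 Syncope: [vazitsera] → [vazitsra]
  Rule 4 Progressive Voicing Assimilation: no change — [vazitsra]
  Rule 5 Degemination: no change — [vazitsra]

[dorvu], [wohkif], [vazitsra]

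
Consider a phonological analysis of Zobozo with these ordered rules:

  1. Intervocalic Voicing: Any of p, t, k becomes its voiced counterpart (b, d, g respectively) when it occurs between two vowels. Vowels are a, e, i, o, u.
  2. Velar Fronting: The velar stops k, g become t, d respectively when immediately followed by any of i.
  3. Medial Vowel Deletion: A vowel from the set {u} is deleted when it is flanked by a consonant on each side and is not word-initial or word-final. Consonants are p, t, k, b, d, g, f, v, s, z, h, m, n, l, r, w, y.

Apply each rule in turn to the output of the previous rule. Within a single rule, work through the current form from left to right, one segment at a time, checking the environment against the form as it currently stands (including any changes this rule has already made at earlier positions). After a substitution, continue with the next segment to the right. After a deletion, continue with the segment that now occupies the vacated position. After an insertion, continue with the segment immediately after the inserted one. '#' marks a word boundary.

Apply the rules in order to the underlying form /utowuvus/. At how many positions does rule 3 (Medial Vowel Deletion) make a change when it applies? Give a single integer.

1 Intervocalic Voicing: [utowuvus] → [udowuvus]
2 Velar Fronting: no change — [udowuvus]
3 Medial Vowel Deletion: [udowuvus] → [udowvs]
Rule 3 changed 2 position(s).

2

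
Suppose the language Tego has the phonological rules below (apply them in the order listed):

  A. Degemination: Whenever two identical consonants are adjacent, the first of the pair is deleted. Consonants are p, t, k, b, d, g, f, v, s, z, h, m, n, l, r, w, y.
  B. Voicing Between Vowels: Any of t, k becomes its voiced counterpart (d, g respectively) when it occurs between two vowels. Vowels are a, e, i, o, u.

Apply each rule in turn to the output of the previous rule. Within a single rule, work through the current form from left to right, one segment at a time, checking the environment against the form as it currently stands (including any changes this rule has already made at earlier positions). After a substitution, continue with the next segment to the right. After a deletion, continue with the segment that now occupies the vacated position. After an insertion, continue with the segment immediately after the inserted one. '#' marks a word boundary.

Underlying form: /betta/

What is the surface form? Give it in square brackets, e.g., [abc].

A Degemination: [betta] → [beta]
B Voicing Between Vowels: [beta] → [beda]

[beda]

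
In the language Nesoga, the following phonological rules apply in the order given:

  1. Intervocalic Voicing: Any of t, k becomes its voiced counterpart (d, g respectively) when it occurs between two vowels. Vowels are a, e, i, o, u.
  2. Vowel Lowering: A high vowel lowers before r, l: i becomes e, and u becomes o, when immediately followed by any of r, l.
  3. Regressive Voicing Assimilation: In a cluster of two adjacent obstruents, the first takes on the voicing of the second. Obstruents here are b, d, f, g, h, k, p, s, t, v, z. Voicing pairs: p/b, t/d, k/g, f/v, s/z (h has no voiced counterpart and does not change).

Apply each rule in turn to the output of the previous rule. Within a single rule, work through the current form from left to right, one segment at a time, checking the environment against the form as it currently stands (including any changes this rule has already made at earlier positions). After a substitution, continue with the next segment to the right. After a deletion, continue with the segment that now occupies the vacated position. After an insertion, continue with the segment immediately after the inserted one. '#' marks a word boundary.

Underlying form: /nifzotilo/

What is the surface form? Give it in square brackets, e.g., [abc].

1 Intervocalic Voicing: [nifzotilo] → [nifzodilo]
2 Vowel Lowering: [nifzodilo] → [nifzodelo]
3 Regressive Voicing Assimilation: [nifzodelo] → [nivzodelo]

[nivzodelo]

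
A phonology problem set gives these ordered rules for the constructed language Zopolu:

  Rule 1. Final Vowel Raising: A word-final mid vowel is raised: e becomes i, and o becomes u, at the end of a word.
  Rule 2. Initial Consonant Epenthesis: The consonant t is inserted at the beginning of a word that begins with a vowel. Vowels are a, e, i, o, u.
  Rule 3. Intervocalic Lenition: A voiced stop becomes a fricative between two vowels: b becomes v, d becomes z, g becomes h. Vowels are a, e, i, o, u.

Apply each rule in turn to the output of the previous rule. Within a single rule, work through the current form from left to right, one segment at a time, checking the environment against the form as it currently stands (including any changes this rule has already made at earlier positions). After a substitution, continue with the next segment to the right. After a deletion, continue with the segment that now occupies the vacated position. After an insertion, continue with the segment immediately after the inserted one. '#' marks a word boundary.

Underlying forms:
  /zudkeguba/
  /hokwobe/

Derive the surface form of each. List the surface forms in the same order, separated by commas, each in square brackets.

[zudkehuva], [hokwovi]

/zudkeguba/:
  Rule 1 Final Vowel Raising: no change — [zudkeguba]
  Rule 2 Initial Consonant Epenthesis: no change — [zudkeguba]
  Rule 3 Intervocalic Lenition: [zudkeguba] → [zudkehuva]
/hokwobe/:
  Rule 1 Final Vowel Raising: [hokwobe] → [hokwobi]
  Rule 2 Initial Consonant Epenthesis: no change — [hokwobi]
  Rule 3 Intervocalic Lenition: [hokwobi] → [hokwovi]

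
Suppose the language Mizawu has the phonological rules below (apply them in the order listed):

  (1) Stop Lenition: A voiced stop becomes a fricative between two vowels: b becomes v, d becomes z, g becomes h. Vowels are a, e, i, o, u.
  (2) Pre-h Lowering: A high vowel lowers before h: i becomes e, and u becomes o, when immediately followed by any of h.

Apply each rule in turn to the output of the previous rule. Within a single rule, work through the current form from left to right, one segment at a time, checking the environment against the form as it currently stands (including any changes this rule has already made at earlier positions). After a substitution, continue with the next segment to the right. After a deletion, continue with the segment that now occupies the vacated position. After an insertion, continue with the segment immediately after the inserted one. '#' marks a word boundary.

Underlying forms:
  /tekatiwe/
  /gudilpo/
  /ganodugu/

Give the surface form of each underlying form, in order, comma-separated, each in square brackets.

[tekatiwe], [guzilpo], [ganozohu]

/tekatiwe/:
  (1) Stop Lenition: no change — [tekatiwe]
  (2) Pre-h Lowering: no change — [tekatiwe]
/gudilpo/:
  (1) Stop Lenition: [gudilpo] → [guzilpo]
  (2) Pre-h Lowering: no change — [guzilpo]
/ganodugu/:
  (1) Stop Lenition: [ganodugu] → [ganozuhu]
  (2) Pre-h Lowering: [ganozuhu] → [ganozohu]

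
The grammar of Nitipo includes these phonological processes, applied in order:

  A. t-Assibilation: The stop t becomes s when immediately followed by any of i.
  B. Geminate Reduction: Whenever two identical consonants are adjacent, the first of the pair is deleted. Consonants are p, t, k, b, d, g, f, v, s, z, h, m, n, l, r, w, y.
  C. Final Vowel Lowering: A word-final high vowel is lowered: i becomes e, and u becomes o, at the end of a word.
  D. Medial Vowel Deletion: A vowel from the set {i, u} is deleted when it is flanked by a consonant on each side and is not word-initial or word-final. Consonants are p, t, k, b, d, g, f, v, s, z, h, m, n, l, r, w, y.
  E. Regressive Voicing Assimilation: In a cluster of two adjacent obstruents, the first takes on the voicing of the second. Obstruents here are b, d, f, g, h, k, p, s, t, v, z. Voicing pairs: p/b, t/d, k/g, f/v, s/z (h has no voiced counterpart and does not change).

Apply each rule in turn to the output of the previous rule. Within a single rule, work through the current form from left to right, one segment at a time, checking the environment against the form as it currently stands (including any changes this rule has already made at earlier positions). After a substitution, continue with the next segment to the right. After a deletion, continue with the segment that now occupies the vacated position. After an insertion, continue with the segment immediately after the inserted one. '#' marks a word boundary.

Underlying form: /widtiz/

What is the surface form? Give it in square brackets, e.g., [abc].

A t-Assibilation: [widtiz] → [widsiz]
B Geminate Reduction: no change — [widsiz]
C Final Vowel Lowering: no change — [widsiz]
D Medial Vowel Deletion: [widsiz] → [wdsz]
E Regressive Voicing Assimilation: [wdsz] → [wtzz]

[wtzz]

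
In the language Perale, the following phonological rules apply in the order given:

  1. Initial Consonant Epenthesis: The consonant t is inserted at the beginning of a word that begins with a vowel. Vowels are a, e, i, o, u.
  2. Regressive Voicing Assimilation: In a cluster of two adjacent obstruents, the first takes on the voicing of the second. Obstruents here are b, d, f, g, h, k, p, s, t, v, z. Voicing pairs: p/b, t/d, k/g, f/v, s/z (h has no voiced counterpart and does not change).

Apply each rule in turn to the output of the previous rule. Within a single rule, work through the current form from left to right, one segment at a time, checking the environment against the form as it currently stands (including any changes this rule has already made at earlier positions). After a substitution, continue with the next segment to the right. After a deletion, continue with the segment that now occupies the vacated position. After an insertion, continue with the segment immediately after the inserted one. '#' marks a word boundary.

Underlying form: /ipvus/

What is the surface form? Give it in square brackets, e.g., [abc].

1 Initial Consonant Epenthesis: [ipvus] → [tipvus]
2 Regressive Voicing Assimilation: [tipvus] → [tibvus]

[tibvus]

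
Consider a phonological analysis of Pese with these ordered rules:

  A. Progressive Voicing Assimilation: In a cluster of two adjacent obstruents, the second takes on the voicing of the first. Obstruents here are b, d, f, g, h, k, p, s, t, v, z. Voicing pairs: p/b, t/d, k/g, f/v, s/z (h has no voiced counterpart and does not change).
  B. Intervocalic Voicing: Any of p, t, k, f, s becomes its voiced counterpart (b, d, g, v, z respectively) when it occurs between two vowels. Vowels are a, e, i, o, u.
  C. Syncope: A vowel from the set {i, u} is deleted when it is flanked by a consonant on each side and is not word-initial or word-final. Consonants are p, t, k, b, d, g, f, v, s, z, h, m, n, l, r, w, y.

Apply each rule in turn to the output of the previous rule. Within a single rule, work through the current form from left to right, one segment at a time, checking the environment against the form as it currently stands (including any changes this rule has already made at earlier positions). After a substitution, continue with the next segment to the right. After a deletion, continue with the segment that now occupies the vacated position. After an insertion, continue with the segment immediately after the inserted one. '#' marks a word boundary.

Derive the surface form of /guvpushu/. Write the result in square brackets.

[gvbshu]

A Progressive Voicing Assimilation: [guvpushu] → [guvbushu]
B Intervocalic Voicing: no change — [guvbushu]
C Syncope: [guvbushu] → [gvbshu]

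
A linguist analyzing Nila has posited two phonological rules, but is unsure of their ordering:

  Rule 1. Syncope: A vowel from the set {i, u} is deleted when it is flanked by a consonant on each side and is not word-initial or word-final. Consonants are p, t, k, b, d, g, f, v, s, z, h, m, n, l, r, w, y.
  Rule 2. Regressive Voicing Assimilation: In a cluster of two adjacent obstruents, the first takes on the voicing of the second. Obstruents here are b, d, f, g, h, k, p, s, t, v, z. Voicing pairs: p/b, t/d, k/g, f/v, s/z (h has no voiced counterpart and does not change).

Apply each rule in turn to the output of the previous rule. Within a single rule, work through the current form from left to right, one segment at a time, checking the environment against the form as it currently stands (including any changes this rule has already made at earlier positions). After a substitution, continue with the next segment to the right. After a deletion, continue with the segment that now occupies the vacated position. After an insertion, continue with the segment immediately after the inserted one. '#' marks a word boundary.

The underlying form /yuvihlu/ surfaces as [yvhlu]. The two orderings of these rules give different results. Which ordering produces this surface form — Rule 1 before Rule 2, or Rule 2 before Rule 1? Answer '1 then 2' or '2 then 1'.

Order 1 then 2:
  1 Syncope: [yuvihlu] → [yvhlu]
  2 Regressive Voicing Assimilation: [yvhlu] → [yfhlu]
  result: [yfhlu]
Order 2 then 1:
  2 Regressive Voicing Assimilation: no change — [yuvihlu]
  1 Syncope: [yuvihlu] → [yvhlu]
  result: [yvhlu]

2 then 1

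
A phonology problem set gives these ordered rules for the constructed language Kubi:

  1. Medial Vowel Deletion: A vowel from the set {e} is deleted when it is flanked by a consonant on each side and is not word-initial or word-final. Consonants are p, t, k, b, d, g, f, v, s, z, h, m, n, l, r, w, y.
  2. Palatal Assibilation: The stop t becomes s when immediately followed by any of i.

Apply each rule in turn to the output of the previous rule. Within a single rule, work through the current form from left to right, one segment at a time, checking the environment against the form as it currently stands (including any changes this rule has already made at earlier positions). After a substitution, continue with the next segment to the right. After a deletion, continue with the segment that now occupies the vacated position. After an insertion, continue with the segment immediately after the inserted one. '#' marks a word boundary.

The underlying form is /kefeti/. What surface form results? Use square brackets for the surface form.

[kfsi]

1 Medial Vowel Deletion: [kefeti] → [kfti]
2 Palatal Assibilation: [kfti] → [kfsi]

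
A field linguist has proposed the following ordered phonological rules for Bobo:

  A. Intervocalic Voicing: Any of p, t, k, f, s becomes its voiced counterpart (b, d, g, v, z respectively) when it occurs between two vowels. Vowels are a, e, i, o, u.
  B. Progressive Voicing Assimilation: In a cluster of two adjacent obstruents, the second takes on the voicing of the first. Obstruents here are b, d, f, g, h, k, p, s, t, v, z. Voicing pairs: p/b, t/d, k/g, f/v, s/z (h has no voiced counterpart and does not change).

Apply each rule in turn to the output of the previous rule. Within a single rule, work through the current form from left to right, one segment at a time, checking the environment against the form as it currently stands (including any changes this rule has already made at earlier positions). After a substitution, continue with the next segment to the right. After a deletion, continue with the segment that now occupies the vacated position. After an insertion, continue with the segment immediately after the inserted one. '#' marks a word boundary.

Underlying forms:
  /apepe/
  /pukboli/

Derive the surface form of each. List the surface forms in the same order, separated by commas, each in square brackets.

/apepe/:
  A Intervocalic Voicing: [apepe] → [abebe]
  B Progressive Voicing Assimilation: no change — [abebe]
/pukboli/:
  A Intervocalic Voicing: no change — [pukboli]
  B Progressive Voicing Assimilation: [pukboli] → [pukpoli]

[abebe], [pukpoli]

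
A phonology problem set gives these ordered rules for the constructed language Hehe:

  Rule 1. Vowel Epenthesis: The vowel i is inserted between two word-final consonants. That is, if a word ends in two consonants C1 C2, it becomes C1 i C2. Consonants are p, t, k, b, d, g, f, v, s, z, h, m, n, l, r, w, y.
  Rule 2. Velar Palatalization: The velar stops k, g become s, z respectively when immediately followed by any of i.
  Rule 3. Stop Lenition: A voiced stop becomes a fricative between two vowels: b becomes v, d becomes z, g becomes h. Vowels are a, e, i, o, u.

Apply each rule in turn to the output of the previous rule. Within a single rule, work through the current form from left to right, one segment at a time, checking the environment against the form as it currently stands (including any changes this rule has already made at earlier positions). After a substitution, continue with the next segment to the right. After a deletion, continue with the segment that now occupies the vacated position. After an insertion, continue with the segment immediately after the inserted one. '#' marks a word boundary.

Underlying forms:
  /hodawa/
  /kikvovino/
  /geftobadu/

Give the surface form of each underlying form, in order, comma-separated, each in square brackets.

[hozawa], [sikvovino], [geftovazu]

/hodawa/:
  Rule 1 Vowel Epenthesis: no change — [hodawa]
  Rule 2 Velar Palatalization: no change — [hodawa]
  Rule 3 Stop Lenition: [hodawa] → [hozawa]
/kikvovino/:
  Rule 1 Vowel Epenthesis: no change — [kikvovino]
  Rule 2 Velar Palatalization: [kikvovino] → [sikvovino]
  Rule 3 Stop Lenition: no change — [sikvovino]
/geftobadu/:
  Rule 1 Vowel Epenthesis: no change — [geftobadu]
  Rule 2 Velar Palatalization: no change — [geftobadu]
  Rule 3 Stop Lenition: [geftobadu] → [geftovazu]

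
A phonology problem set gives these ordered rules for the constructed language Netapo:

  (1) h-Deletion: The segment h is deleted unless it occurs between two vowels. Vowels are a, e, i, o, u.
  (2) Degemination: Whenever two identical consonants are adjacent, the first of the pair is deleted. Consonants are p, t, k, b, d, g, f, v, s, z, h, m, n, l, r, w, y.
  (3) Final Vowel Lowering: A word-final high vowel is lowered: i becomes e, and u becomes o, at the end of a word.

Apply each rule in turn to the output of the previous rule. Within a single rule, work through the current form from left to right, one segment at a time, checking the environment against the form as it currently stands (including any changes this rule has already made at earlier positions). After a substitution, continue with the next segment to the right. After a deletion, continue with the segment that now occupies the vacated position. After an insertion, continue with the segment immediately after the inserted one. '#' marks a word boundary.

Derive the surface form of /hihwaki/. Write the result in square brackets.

[iwake]

(1) h-Deletion: [hihwaki] → [iwaki]
(2) Degemination: no change — [iwaki]
(3) Final Vowel Lowering: [iwaki] → [iwake]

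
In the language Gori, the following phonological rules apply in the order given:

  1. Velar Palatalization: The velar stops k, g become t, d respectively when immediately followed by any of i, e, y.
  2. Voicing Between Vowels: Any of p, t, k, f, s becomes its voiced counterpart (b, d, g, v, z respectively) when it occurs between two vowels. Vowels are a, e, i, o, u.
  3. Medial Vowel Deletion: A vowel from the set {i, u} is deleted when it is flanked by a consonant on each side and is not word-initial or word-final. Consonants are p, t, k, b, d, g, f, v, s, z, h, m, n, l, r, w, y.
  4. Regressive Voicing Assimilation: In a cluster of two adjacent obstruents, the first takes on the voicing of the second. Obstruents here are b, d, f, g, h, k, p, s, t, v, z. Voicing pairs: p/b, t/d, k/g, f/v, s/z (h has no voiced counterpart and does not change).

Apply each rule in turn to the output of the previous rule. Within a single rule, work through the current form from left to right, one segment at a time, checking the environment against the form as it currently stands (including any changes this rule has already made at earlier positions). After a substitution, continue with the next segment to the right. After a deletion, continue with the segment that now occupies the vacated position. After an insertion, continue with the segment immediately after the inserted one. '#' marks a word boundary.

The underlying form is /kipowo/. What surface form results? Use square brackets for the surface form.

1 Velar Palatalization: [kipowo] → [tipowo]
2 Voicing Between Vowels: [tipowo] → [tibowo]
3 Medial Vowel Deletion: [tibowo] → [tbowo]
4 Regressive Voicing Assimilation: [tbowo] → [dbowo]

[dbowo]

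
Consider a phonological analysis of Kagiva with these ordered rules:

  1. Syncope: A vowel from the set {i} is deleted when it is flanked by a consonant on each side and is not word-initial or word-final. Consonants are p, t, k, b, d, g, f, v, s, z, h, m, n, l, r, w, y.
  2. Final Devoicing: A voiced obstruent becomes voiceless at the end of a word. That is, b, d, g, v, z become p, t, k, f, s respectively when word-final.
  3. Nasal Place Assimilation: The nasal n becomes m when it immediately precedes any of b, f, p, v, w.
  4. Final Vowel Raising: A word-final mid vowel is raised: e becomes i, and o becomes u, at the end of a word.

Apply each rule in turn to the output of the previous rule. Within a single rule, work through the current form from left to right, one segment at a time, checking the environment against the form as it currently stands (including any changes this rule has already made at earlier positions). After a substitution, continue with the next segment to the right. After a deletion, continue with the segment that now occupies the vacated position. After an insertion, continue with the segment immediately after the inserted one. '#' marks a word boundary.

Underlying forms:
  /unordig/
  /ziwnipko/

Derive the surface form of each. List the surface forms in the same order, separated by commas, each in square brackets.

/unordig/:
  1 Syncope: [unordig] → [unordg]
  2 Final Devoicing: [unordg] → [unordk]
  3 Nasal Place Assimilation: no change — [unordk]
  4 Final Vowel Raising: no change — [unordk]
/ziwnipko/:
  1 Syncope: [ziwnipko] → [zwnpko]
  2 Final Devoicing: no change — [zwnpko]
  3 Nasal Place Assimilation: [zwnpko] → [zwmpko]
  4 Final Vowel Raising: [zwmpko] → [zwmpku]

[unordk], [zwmpku]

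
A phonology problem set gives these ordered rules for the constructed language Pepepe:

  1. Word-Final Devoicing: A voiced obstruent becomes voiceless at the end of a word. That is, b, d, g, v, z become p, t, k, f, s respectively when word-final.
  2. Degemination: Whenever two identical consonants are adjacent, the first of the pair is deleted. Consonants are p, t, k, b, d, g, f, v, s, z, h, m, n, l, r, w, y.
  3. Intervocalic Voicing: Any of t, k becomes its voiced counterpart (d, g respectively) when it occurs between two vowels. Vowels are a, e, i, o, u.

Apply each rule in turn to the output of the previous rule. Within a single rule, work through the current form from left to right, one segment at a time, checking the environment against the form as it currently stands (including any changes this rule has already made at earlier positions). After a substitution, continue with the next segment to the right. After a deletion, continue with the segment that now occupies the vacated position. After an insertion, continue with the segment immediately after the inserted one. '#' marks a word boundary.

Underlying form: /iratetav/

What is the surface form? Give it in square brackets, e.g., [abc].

[iradedaf]

1 Word-Final Devoicing: [iratetav] → [iratetaf]
2 Degemination: no change — [iratetaf]
3 Intervocalic Voicing: [iratetaf] → [iradedaf]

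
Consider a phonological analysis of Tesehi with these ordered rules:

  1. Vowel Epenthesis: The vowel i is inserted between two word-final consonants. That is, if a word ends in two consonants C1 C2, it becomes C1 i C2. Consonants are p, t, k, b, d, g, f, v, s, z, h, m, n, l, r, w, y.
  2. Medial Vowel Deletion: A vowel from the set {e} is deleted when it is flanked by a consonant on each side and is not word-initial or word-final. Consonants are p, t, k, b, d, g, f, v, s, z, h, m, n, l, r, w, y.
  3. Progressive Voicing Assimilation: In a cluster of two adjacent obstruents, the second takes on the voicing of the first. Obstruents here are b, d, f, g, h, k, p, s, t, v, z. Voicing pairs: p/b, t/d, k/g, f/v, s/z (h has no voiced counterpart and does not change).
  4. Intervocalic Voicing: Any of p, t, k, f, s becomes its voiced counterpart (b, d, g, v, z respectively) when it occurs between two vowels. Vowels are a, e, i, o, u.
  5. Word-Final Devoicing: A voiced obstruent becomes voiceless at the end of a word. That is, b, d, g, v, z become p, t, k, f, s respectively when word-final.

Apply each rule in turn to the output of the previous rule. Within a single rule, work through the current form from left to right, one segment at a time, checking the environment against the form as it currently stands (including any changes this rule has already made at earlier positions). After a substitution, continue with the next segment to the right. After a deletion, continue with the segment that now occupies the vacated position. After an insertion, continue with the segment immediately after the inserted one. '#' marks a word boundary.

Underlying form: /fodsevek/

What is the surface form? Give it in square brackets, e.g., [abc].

1 Vowel Epenthesis: no change — [fodsevek]
2 Medial Vowel Deletion: [fodsevek] → [fodsvk]
3 Progressive Voicing Assimilation: [fodsvk] → [fodzvg]
4 Intervocalic Voicing: no change — [fodzvg]
5 Word-Final Devoicing: [fodzvg] → [fodzvk]

[fodzvk]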